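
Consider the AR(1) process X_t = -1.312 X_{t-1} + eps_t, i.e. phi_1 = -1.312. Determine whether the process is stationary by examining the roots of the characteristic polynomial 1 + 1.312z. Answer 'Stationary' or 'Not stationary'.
\text{Not stationary}

The AR(p) characteristic polynomial is P(z) = 1 + 1.312z.
Stationarity requires all roots to lie outside the unit circle, i.e. |z| > 1 for every root.
This is linear in z: 1 + (1.312) z = 0  =>  z = -1/(1.312) = -0.762195,  |z| = 0.762195.
Moduli of all roots: 0.7622.
All moduli strictly greater than 1? No.
Verdict: Not stationary.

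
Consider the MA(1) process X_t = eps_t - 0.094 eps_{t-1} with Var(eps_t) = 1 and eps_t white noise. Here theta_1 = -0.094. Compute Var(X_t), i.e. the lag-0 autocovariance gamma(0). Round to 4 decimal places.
\gamma(0) = 1.0088

For an MA(q) process X_t = eps_t + sum_i theta_i eps_{t-i} with
Var(eps_t) = sigma^2, the variance is
  gamma(0) = sigma^2 * (1 + sum_i theta_i^2).
  sum_i theta_i^2 = (-0.094)^2 = 0.008836.
  gamma(0) = 1 * (1 + 0.008836) = 1 * 1.008836 = 1.008836, which rounds to 1.0088.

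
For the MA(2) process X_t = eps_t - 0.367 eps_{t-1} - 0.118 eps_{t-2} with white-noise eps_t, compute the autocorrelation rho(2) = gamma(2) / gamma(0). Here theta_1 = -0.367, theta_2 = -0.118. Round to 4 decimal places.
\rho(2) = -0.1027

For an MA(q) process with theta_0 = 1, the autocovariance is
  gamma(k) = sigma^2 * sum_{i=0..q-k} theta_i * theta_{i+k},
and rho(k) = gamma(k) / gamma(0). Sigma^2 cancels.
  numerator   = (1)*(-0.118) = -0.118.
  denominator = (1)^2 + (-0.367)^2 + (-0.118)^2 = 1.148613.
  rho(2) = -0.118 / 1.148613 = -0.1027.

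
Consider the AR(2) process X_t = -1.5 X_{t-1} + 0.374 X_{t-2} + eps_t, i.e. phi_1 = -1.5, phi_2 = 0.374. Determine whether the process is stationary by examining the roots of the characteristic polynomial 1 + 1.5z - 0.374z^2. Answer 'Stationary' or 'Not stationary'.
\text{Not stationary}

The AR(p) characteristic polynomial is P(z) = 1 + 1.5z - 0.374z^2.
Stationarity requires all roots to lie outside the unit circle, i.e. |z| > 1 for every root.
Set 1 + (1.5) z + (-0.374) z^2 = 0, i.e. a z^2 + b z + c = 0 with a = -0.374, b = 1.5, c = 1.
Discriminant D = b^2 - 4ac = (1.5)^2 - 4*(-0.374)*1 = 2.25 - (-1.496) = 3.746.
D >= 0, so the roots are real: z = (-b +/- sqrt(D)) / (2a) = (-1.5 +/- 1.935459) / (-0.748).
  z_1 = (-1.5 + 1.935459) / (-0.748) = -0.5822,   |z_1| = 0.5822.
  z_2 = (-1.5 - 1.935459) / (-0.748) = 4.5929,   |z_2| = 4.5929.
Moduli of all roots: 0.5822, 4.5929.
All moduli strictly greater than 1? No.
Verdict: Not stationary.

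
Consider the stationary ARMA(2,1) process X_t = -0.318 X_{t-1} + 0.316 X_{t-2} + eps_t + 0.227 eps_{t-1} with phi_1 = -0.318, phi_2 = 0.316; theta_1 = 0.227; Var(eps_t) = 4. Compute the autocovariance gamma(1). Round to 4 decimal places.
\gamma(1) = -0.8876

Multiply the model equation by X_{t-k} and take expectations. With theta_0 = psi_0 = 1 and psi_j the MA(infinity) weights, this gives
  gamma(k) - sum_i phi_i gamma(k-i) = c_k,
  c_k = sigma^2 * sum_{j=k..q} theta_j psi_{j-k}   (c_k = 0 for k > q),
using gamma(-m) = gamma(m).
psi-weights needed (psi_j = theta_j + sum_i phi_i psi_{j-i}):
  psi_1 = theta_1 + phi_1 = 0.227 + (-0.318) = -0.091
Right-hand sides:
  c_0 = sigma^2 (1 + theta_1 psi_1) = 4 * (1 + (0.227)(-0.091)) = 4 * 0.979343 = 3.917372
  c_1 = sigma^2 theta_1 = 4 * (0.227) = 0.908
  c_2 = 0
Equations for k = 0, 1, 2 (AR order 2, c_2 = 0):
  (E0) gamma(0) = phi_1 gamma(1) + phi_2 gamma(2) + c_0
  (E1) gamma(1) = phi_1 gamma(0) + phi_2 gamma(1) + c_1
  (E2) gamma(2) = phi_1 gamma(1) + phi_2 gamma(0)
From (E1): gamma(1) = A gamma(0) + B with
  A = phi_1 / (1 - phi_2) = -0.318 / 0.684 = -0.464912,   B = c_1 / (1 - phi_2) = 0.908 / 0.684 = 1.327485.
Insert (E2) into (E0): gamma(0) (1 - phi_2^2) = phi_1 (1 + phi_2) gamma(1) + c_0.
  phi_1 (1 + phi_2) = (-0.318)(1.316) = -0.418488,   1 - phi_2^2 = 0.900144.
Replace gamma(1) by A gamma(0) + B and collect gamma(0):
  gamma(0) [0.900144 - (-0.418488)(-0.464912)] = (-0.418488)(1.327485) + 3.917372
  gamma(0) * 0.705584 = 3.361835
  gamma(0) = 3.361835 / 0.705584 = 4.764615.
  gamma(1) = A gamma(0) + B = (-0.464912)(4.764615) + (1.327485) = -0.887643.
Therefore gamma(1) = -0.8876 (to 4 decimal places).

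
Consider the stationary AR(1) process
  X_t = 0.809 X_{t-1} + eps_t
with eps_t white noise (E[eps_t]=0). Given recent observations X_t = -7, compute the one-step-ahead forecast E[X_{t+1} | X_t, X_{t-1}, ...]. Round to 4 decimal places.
E[X_{t+1} \mid \mathcal F_t] = -5.6630

For an AR(p) model X_t = c + sum_i phi_i X_{t-i} + eps_t, the
one-step-ahead conditional mean is
  E[X_{t+1} | X_t, ...] = c + sum_i phi_i X_{t+1-i}.
Substitute known values:
  E[X_{t+1} | ...] = (0.809) * (-7)
                   = -5.6630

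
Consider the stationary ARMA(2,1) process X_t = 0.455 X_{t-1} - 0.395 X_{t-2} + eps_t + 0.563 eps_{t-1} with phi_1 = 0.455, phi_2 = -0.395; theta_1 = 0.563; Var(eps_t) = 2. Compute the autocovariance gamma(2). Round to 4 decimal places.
\gamma(2) = -0.7341

Multiply the model equation by X_{t-k} and take expectations. With theta_0 = psi_0 = 1 and psi_j the MA(infinity) weights, this gives
  gamma(k) - sum_i phi_i gamma(k-i) = c_k,
  c_k = sigma^2 * sum_{j=k..q} theta_j psi_{j-k}   (c_k = 0 for k > q),
using gamma(-m) = gamma(m).
psi-weights needed (psi_j = theta_j + sum_i phi_i psi_{j-i}):
  psi_1 = theta_1 + phi_1 = 0.563 + (0.455) = 1.018
Right-hand sides:
  c_0 = sigma^2 (1 + theta_1 psi_1) = 2 * (1 + (0.563)(1.018)) = 2 * 1.573134 = 3.146268
  c_1 = sigma^2 theta_1 = 2 * (0.563) = 1.126
  c_2 = 0
Equations for k = 0, 1, 2 (AR order 2, c_2 = 0):
  (E0) gamma(0) = phi_1 gamma(1) + phi_2 gamma(2) + c_0
  (E1) gamma(1) = phi_1 gamma(0) + phi_2 gamma(1) + c_1
  (E2) gamma(2) = phi_1 gamma(1) + phi_2 gamma(0)
From (E1): gamma(1) = A gamma(0) + B with
  A = phi_1 / (1 - phi_2) = 0.455 / 1.395 = 0.326165,   B = c_1 / (1 - phi_2) = 1.126 / 1.395 = 0.807168.
Insert (E2) into (E0): gamma(0) (1 - phi_2^2) = phi_1 (1 + phi_2) gamma(1) + c_0.
  phi_1 (1 + phi_2) = (0.455)(0.605) = 0.275275,   1 - phi_2^2 = 0.843975.
Replace gamma(1) by A gamma(0) + B and collect gamma(0):
  gamma(0) [0.843975 - (0.275275)(0.326165)] = (0.275275)(0.807168) + 3.146268
  gamma(0) * 0.75419 = 3.368461
  gamma(0) = 3.368461 / 0.75419 = 4.46633.
  gamma(1) = A gamma(0) + B = (0.326165)(4.46633) + (0.807168) = 2.263928.
  gamma(2) = phi_1 gamma(1) + phi_2 gamma(0) = (0.455)(2.263928) + (-0.395)(4.46633) = -0.734113.
Therefore gamma(2) = -0.7341 (to 4 decimal places).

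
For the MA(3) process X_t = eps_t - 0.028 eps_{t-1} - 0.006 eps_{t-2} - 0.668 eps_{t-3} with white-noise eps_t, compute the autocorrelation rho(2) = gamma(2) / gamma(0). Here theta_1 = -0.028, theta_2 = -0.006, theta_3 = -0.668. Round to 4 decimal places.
\rho(2) = 0.0088

For an MA(q) process with theta_0 = 1, the autocovariance is
  gamma(k) = sigma^2 * sum_{i=0..q-k} theta_i * theta_{i+k},
and rho(k) = gamma(k) / gamma(0). Sigma^2 cancels.
  numerator   = (1)*(-0.006) + (-0.028)*(-0.668) = 0.012704.
  denominator = (1)^2 + (-0.028)^2 + (-0.006)^2 + (-0.668)^2 = 1.447044.
  rho(2) = 0.012704 / 1.447044 = 0.0088.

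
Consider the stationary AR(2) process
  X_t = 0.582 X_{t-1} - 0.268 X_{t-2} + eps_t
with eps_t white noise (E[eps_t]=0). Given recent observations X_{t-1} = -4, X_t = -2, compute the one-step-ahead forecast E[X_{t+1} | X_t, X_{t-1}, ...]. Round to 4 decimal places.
E[X_{t+1} \mid \mathcal F_t] = -0.0920

For an AR(p) model X_t = c + sum_i phi_i X_{t-i} + eps_t, the
one-step-ahead conditional mean is
  E[X_{t+1} | X_t, ...] = c + sum_i phi_i X_{t+1-i}.
Substitute known values:
  E[X_{t+1} | ...] = (0.582) * (-2) + (-0.268) * (-4)
                   = -0.0920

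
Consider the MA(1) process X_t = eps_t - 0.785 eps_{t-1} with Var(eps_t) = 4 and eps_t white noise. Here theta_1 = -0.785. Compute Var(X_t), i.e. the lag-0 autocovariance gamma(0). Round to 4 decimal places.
\gamma(0) = 6.4649

For an MA(q) process X_t = eps_t + sum_i theta_i eps_{t-i} with
Var(eps_t) = sigma^2, the variance is
  gamma(0) = sigma^2 * (1 + sum_i theta_i^2).
  sum_i theta_i^2 = (-0.785)^2 = 0.616225.
  gamma(0) = 4 * (1 + 0.616225) = 4 * 1.616225 = 6.4649.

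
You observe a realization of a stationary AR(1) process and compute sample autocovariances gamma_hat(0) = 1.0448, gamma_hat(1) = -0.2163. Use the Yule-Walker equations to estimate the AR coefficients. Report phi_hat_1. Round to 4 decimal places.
\hat\phi_{1} = -0.2070

The Yule-Walker equations for an AR(p) process read, in matrix form,
  Gamma_p phi = r_p,   with   (Gamma_p)_{ij} = gamma(|i - j|),
                       (r_p)_i = gamma(i),   i,j = 1..p.
Substitute the sample gammas (Toeplitz matrix and right-hand side of size 1):
  Gamma_p = [[1.0448]]
  r_p     = [-0.2163]
With p = 1 this is the single equation gamma(0) phi_1 = gamma(1):
  phi_hat_1 = gamma(1) / gamma(0) = -0.2163 / 1.0448 = -0.2070.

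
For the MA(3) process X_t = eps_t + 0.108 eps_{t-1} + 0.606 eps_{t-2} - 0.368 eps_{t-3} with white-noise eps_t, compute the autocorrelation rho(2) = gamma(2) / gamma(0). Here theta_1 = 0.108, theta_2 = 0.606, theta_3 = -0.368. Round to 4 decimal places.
\rho(2) = 0.3739

For an MA(q) process with theta_0 = 1, the autocovariance is
  gamma(k) = sigma^2 * sum_{i=0..q-k} theta_i * theta_{i+k},
and rho(k) = gamma(k) / gamma(0). Sigma^2 cancels.
  numerator   = (1)*(0.606) + (0.108)*(-0.368) = 0.566256.
  denominator = (1)^2 + (0.108)^2 + (0.606)^2 + (-0.368)^2 = 1.514324.
  rho(2) = 0.566256 / 1.514324 = 0.3739.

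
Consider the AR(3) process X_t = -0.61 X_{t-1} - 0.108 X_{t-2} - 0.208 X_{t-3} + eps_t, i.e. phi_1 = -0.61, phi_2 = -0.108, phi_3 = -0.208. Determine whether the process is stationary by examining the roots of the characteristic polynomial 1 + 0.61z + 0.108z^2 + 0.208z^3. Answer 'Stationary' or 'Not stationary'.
\text{Stationary}

The AR(p) characteristic polynomial is P(z) = 1 + 0.61z + 0.108z^2 + 0.208z^3.
Stationarity requires all roots to lie outside the unit circle, i.e. |z| > 1 for every root.
Degree 3: look for a simple real root z0 first, then factor out (1 - z/z0) and solve the remaining quadratic.
Testing z0 = -1.25: P(-1.25) = 1 + (0.61)(-1.25) + (0.108)(-1.25)^2 + (0.208)(-1.25)^3
  = 1 + (-0.7625) + (0.16875) + (-0.40625) = 0.  So z_0 = -1.25 is a root, |z_0| = 1.25.
Divide out the factor (1 + 0.8 z) = (1 - z/z0) (since 1/z0 = -0.8):
  P(z) = (1 + 0.8 z)(1 + (-0.19) z + (0.26) z^2)
  [check: z-coef -0.19 - (-0.8) = 0.61; z^2-coef 0.26 - (-0.8)(-0.19) = 0.108; z^3-coef -(-0.8)(0.26) = 0.208.]
Remaining roots from the quadratic factor 1 + (-0.19) z + (0.26) z^2:
  Set 1 + (-0.19) z + (0.26) z^2 = 0, i.e. a z^2 + b z + c = 0 with a = 0.26, b = -0.19, c = 1.
  Discriminant D = b^2 - 4ac = (-0.19)^2 - 4*(0.26)*1 = 0.0361 - (1.04) = -1.0039.
  D < 0, so the roots are the complex-conjugate pair z = (-b +/- i sqrt(-D)) / (2a) = 0.3654 +/- 1.9268i.
  For a conjugate pair |z|^2 = z * conj(z) = (product of roots) = c/a = 1/(0.26) = 3.846154, so |z| = sqrt(3.846154) = 1.9612 for both roots.
Moduli of all roots: 1.2500, 1.9612, 1.9612.
All moduli strictly greater than 1? Yes.
Verdict: Stationary.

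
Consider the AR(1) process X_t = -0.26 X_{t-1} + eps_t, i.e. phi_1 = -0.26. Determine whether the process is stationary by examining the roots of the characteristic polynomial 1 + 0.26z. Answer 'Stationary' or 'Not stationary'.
\text{Stationary}

The AR(p) characteristic polynomial is P(z) = 1 + 0.26z.
Stationarity requires all roots to lie outside the unit circle, i.e. |z| > 1 for every root.
This is linear in z: 1 + (0.26) z = 0  =>  z = -1/(0.26) = -3.846154,  |z| = 3.846154.
Moduli of all roots: 3.8462.
All moduli strictly greater than 1? Yes.
Verdict: Stationary.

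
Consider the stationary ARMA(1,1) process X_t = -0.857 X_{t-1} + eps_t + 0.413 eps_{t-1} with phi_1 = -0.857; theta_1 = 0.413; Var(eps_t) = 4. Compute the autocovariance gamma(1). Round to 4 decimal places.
\gamma(1) = -4.3208

Multiply the model equation by X_{t-k} and take expectations. With theta_0 = psi_0 = 1 and psi_j the MA(infinity) weights, this gives
  gamma(k) - sum_i phi_i gamma(k-i) = c_k,
  c_k = sigma^2 * sum_{j=k..q} theta_j psi_{j-k}   (c_k = 0 for k > q),
using gamma(-m) = gamma(m).
psi-weights needed (psi_j = theta_j + sum_i phi_i psi_{j-i}):
  psi_1 = theta_1 + phi_1 = 0.413 + (-0.857) = -0.444
Right-hand sides:
  c_0 = sigma^2 (1 + theta_1 psi_1) = 4 * (1 + (0.413)(-0.444)) = 4 * 0.816628 = 3.266512
  c_1 = sigma^2 theta_1 = 4 * (0.413) = 1.652
  c_2 = 0
Equations for k = 0 and k = 1 (AR order 1):
  gamma(0) = phi_1 gamma(1) + c_0
  gamma(1) = phi_1 gamma(0) + c_1
Substituting the second into the first: gamma(0) (1 - phi_1^2) = c_0 + phi_1 c_1, so
  gamma(0) = (c_0 + phi_1 c_1) / (1 - phi_1^2) = (3.266512 + (-0.857)(1.652)) / (1 - (-0.857)^2) = 1.850748 / 0.265551 = 6.969463.
  gamma(1) = phi_1 gamma(0) + c_1 = (-0.857)(6.969463) + (1.652) = -4.32083.
Therefore gamma(1) = -4.3208 (to 4 decimal places).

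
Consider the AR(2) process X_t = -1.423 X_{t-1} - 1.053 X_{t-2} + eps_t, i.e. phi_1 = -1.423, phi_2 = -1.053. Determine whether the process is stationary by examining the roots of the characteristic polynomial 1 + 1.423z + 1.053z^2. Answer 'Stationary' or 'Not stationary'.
\text{Not stationary}

The AR(p) characteristic polynomial is P(z) = 1 + 1.423z + 1.053z^2.
Stationarity requires all roots to lie outside the unit circle, i.e. |z| > 1 for every root.
Set 1 + (1.423) z + (1.053) z^2 = 0, i.e. a z^2 + b z + c = 0 with a = 1.053, b = 1.423, c = 1.
Discriminant D = b^2 - 4ac = (1.423)^2 - 4*(1.053)*1 = 2.024929 - (4.212) = -2.187071.
D < 0, so the roots are the complex-conjugate pair z = (-b +/- i sqrt(-D)) / (2a) = -0.6757 +/- 0.7022i.
For a conjugate pair |z|^2 = z * conj(z) = (product of roots) = c/a = 1/(1.053) = 0.949668, so |z| = sqrt(0.949668) = 0.9745 for both roots.
Moduli of all roots: 0.9745, 0.9745.
All moduli strictly greater than 1? No.
Verdict: Not stationary.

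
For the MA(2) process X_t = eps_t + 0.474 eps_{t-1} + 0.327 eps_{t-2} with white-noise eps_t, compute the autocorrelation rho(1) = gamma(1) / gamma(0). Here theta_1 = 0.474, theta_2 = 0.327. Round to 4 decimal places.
\rho(1) = 0.4724

For an MA(q) process with theta_0 = 1, the autocovariance is
  gamma(k) = sigma^2 * sum_{i=0..q-k} theta_i * theta_{i+k},
and rho(k) = gamma(k) / gamma(0). Sigma^2 cancels.
  numerator   = (1)*(0.474) + (0.474)*(0.327) = 0.628998.
  denominator = (1)^2 + (0.474)^2 + (0.327)^2 = 1.331605.
  rho(1) = 0.628998 / 1.331605 = 0.4724.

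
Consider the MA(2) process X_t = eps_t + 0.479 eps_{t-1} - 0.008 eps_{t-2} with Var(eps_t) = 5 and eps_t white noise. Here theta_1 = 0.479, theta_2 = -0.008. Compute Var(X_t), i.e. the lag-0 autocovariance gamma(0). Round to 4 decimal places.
\gamma(0) = 6.1475

For an MA(q) process X_t = eps_t + sum_i theta_i eps_{t-i} with
Var(eps_t) = sigma^2, the variance is
  gamma(0) = sigma^2 * (1 + sum_i theta_i^2).
  sum_i theta_i^2 = (0.479)^2 + (-0.008)^2 = 0.229441 + 0.000064 = 0.229505.
  gamma(0) = 5 * (1 + 0.229505) = 5 * 1.229505 = 6.147525, which rounds to 6.1475.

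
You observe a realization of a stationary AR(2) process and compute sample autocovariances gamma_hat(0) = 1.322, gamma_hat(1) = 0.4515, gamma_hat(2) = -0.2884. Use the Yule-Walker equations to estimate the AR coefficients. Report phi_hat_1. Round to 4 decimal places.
\hat\phi_{1} = 0.4710

The Yule-Walker equations for an AR(p) process read, in matrix form,
  Gamma_p phi = r_p,   with   (Gamma_p)_{ij} = gamma(|i - j|),
                       (r_p)_i = gamma(i),   i,j = 1..p.
Substitute the sample gammas (Toeplitz matrix and right-hand side of size 2):
  Gamma_p = [[1.322, 0.4515], [0.4515, 1.322]]
  r_p     = [0.4515, -0.2884]
Written out:
  1.322 phi_1 + 0.4515 phi_2 = 0.4515
  0.4515 phi_1 + 1.322 phi_2 = -0.2884
Solve by Cramer's rule:
  det = gamma(0)^2 - gamma(1)^2 = (1.322)^2 - (0.4515)^2 = 1.747684 - 0.20385225 = 1.54383175
  phi_hat_1 = [gamma(1) gamma(0) - gamma(1) gamma(2)] / det = [(0.4515)(1.322) - (0.4515)(-0.2884)] / 1.54383175 = 0.7270956 / 1.54383175 = 0.471
  phi_hat_2 = [gamma(0) gamma(2) - gamma(1)^2] / det = [(1.322)(-0.2884) - (0.4515)^2] / 1.54383175 = -0.58511705 / 1.54383175 = -0.379
So phi_hat = [0.4710, -0.3790].
Therefore phi_hat_1 = 0.4710.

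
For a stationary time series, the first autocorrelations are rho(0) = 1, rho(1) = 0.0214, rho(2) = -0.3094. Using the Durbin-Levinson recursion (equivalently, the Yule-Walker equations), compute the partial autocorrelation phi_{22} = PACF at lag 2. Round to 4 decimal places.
\phi_{22} = -0.3100

The PACF at lag k is phi_{kk}, the last component of the solution
to the Yule-Walker system G_k phi = r_k where
  (G_k)_{ij} = rho(|i - j|), (r_k)_i = rho(i), i,j = 1..k.
Equivalently, Durbin-Levinson gives phi_{kk} iteratively:
  phi_{11} = rho(1)
  phi_{kk} = [rho(k) - sum_{j=1..k-1} phi_{k-1,j} rho(k-j)]
            / [1 - sum_{j=1..k-1} phi_{k-1,j} rho(j)],
  phi_{k,j} = phi_{k-1,j} - phi_{kk} phi_{k-1,k-j},  j = 1..k-1.
Step k = 1:
  phi_11 = rho(1) = 0.0214.
Step k = 2:
  phi_22 = [rho(2) - phi_11 rho(1)] / [1 - phi_11 rho(1)] = [-0.3094 - (0.0214)(0.0214)] / [1 - (0.0214)(0.0214)]
         = -0.30985796 / 0.99954204 = -0.31.
Therefore phi_{22} = -0.3100.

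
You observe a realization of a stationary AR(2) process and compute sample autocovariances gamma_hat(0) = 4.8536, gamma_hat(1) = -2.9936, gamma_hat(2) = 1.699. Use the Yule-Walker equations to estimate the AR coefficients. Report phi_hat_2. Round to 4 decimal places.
\hat\phi_{2} = -0.0490

The Yule-Walker equations for an AR(p) process read, in matrix form,
  Gamma_p phi = r_p,   with   (Gamma_p)_{ij} = gamma(|i - j|),
                       (r_p)_i = gamma(i),   i,j = 1..p.
Substitute the sample gammas (Toeplitz matrix and right-hand side of size 2):
  Gamma_p = [[4.8536, -2.9936], [-2.9936, 4.8536]]
  r_p     = [-2.9936, 1.699]
Written out:
  4.8536 phi_1 - 2.9936 phi_2 = -2.9936
  -2.9936 phi_1 + 4.8536 phi_2 = 1.699
Solve by Cramer's rule:
  det = gamma(0)^2 - gamma(1)^2 = (4.8536)^2 - (-2.9936)^2 = 23.55743296 - 8.96164096 = 14.595792
  phi_hat_1 = [gamma(1) gamma(0) - gamma(1) gamma(2)] / det = [(-2.9936)(4.8536) - (-2.9936)(1.699)] / 14.595792 = -9.44361056 / 14.595792 = -0.647
  phi_hat_2 = [gamma(0) gamma(2) - gamma(1)^2] / det = [(4.8536)(1.699) - (-2.9936)^2] / 14.595792 = -0.71537456 / 14.595792 = -0.049
So phi_hat = [-0.6470, -0.0490].
Therefore phi_hat_2 = -0.0490.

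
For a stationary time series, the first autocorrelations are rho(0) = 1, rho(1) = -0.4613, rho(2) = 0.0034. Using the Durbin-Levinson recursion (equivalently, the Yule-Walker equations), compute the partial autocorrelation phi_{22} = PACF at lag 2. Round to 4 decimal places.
\phi_{22} = -0.2660

The PACF at lag k is phi_{kk}, the last component of the solution
to the Yule-Walker system G_k phi = r_k where
  (G_k)_{ij} = rho(|i - j|), (r_k)_i = rho(i), i,j = 1..k.
Equivalently, Durbin-Levinson gives phi_{kk} iteratively:
  phi_{11} = rho(1)
  phi_{kk} = [rho(k) - sum_{j=1..k-1} phi_{k-1,j} rho(k-j)]
            / [1 - sum_{j=1..k-1} phi_{k-1,j} rho(j)],
  phi_{k,j} = phi_{k-1,j} - phi_{kk} phi_{k-1,k-j},  j = 1..k-1.
Step k = 1:
  phi_11 = rho(1) = -0.4613.
Step k = 2:
  phi_22 = [rho(2) - phi_11 rho(1)] / [1 - phi_11 rho(1)] = [0.0034 - (-0.4613)(-0.4613)] / [1 - (-0.4613)(-0.4613)]
         = -0.20939769 / 0.78720231 = -0.266.
Therefore phi_{22} = -0.2660.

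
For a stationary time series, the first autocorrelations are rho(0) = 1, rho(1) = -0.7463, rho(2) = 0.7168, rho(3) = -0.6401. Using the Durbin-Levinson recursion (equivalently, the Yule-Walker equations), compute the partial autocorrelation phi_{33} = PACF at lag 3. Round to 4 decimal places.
\phi_{33} = -0.0750

The PACF at lag k is phi_{kk}, the last component of the solution
to the Yule-Walker system G_k phi = r_k where
  (G_k)_{ij} = rho(|i - j|), (r_k)_i = rho(i), i,j = 1..k.
Equivalently, Durbin-Levinson gives phi_{kk} iteratively:
  phi_{11} = rho(1)
  phi_{kk} = [rho(k) - sum_{j=1..k-1} phi_{k-1,j} rho(k-j)]
            / [1 - sum_{j=1..k-1} phi_{k-1,j} rho(j)],
  phi_{k,j} = phi_{k-1,j} - phi_{kk} phi_{k-1,k-j},  j = 1..k-1.
Step k = 1:
  phi_11 = rho(1) = -0.7463.
Step k = 2:
  phi_22 = [rho(2) - phi_11 rho(1)] / [1 - phi_11 rho(1)] = [0.7168 - (-0.7463)(-0.7463)] / [1 - (-0.7463)(-0.7463)]
         = 0.15983631 / 0.44303631 = 0.360775.
  Update: phi_21 = phi_11 - phi_22 phi_11 = -0.7463 - (0.360775)(-0.7463) = -0.477054.
Step k = 3:
  phi_33 = [rho(3) - phi_21 rho(2) - phi_22 rho(1)] / [1 - phi_21 rho(1) - phi_22 rho(2)]
    numerator   = -0.6401 - (-0.477054)(0.7168) - (0.360775)(-0.7463) = -0.02890164
    denominator = 1 - (-0.477054)(-0.7463) - (0.360775)(0.7168) = 0.38537141
  phi_33 = -0.02890164 / 0.38537141 = -0.075.
Therefore phi_{33} = -0.0750.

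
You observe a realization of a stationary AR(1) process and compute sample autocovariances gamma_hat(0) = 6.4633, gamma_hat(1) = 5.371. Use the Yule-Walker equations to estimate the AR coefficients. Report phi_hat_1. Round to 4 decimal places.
\hat\phi_{1} = 0.8310

The Yule-Walker equations for an AR(p) process read, in matrix form,
  Gamma_p phi = r_p,   with   (Gamma_p)_{ij} = gamma(|i - j|),
                       (r_p)_i = gamma(i),   i,j = 1..p.
Substitute the sample gammas (Toeplitz matrix and right-hand side of size 1):
  Gamma_p = [[6.4633]]
  r_p     = [5.371]
With p = 1 this is the single equation gamma(0) phi_1 = gamma(1):
  phi_hat_1 = gamma(1) / gamma(0) = 5.371 / 6.4633 = 0.8310.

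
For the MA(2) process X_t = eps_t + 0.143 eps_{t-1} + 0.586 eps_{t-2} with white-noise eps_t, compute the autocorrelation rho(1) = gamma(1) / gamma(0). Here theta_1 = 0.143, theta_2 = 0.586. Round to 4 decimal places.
\rho(1) = 0.1663

For an MA(q) process with theta_0 = 1, the autocovariance is
  gamma(k) = sigma^2 * sum_{i=0..q-k} theta_i * theta_{i+k},
and rho(k) = gamma(k) / gamma(0). Sigma^2 cancels.
  numerator   = (1)*(0.143) + (0.143)*(0.586) = 0.226798.
  denominator = (1)^2 + (0.143)^2 + (0.586)^2 = 1.363845.
  rho(1) = 0.226798 / 1.363845 = 0.1663.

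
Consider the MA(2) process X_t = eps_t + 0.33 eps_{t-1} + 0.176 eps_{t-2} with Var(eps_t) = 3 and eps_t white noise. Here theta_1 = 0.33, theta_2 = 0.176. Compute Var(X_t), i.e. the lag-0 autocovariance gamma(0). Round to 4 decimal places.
\gamma(0) = 3.4196

For an MA(q) process X_t = eps_t + sum_i theta_i eps_{t-i} with
Var(eps_t) = sigma^2, the variance is
  gamma(0) = sigma^2 * (1 + sum_i theta_i^2).
  sum_i theta_i^2 = (0.33)^2 + (0.176)^2 = 0.1089 + 0.030976 = 0.139876.
  gamma(0) = 3 * (1 + 0.139876) = 3 * 1.139876 = 3.419628, which rounds to 3.4196.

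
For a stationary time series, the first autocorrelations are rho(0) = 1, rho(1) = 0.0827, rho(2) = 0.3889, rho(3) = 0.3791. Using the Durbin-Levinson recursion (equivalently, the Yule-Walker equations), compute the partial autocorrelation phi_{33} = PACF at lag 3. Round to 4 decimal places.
\phi_{33} = 0.3870

The PACF at lag k is phi_{kk}, the last component of the solution
to the Yule-Walker system G_k phi = r_k where
  (G_k)_{ij} = rho(|i - j|), (r_k)_i = rho(i), i,j = 1..k.
Equivalently, Durbin-Levinson gives phi_{kk} iteratively:
  phi_{11} = rho(1)
  phi_{kk} = [rho(k) - sum_{j=1..k-1} phi_{k-1,j} rho(k-j)]
            / [1 - sum_{j=1..k-1} phi_{k-1,j} rho(j)],
  phi_{k,j} = phi_{k-1,j} - phi_{kk} phi_{k-1,k-j},  j = 1..k-1.
Step k = 1:
  phi_11 = rho(1) = 0.0827.
Step k = 2:
  phi_22 = [rho(2) - phi_11 rho(1)] / [1 - phi_11 rho(1)] = [0.3889 - (0.0827)(0.0827)] / [1 - (0.0827)(0.0827)]
         = 0.38206071 / 0.99316071 = 0.384692.
  Update: phi_21 = phi_11 - phi_22 phi_11 = 0.0827 - (0.384692)(0.0827) = 0.050886.
Step k = 3:
  phi_33 = [rho(3) - phi_21 rho(2) - phi_22 rho(1)] / [1 - phi_21 rho(1) - phi_22 rho(2)]
    numerator   = 0.3791 - (0.050886)(0.3889) - (0.384692)(0.0827) = 0.32749643
    denominator = 1 - (0.050886)(0.0827) - (0.384692)(0.3889) = 0.84618512
  phi_33 = 0.32749643 / 0.84618512 = 0.387.
Therefore phi_{33} = 0.3870.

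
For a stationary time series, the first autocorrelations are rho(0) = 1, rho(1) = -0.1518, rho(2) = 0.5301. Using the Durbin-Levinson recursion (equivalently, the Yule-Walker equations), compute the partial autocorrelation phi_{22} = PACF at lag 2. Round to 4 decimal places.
\phi_{22} = 0.5190

The PACF at lag k is phi_{kk}, the last component of the solution
to the Yule-Walker system G_k phi = r_k where
  (G_k)_{ij} = rho(|i - j|), (r_k)_i = rho(i), i,j = 1..k.
Equivalently, Durbin-Levinson gives phi_{kk} iteratively:
  phi_{11} = rho(1)
  phi_{kk} = [rho(k) - sum_{j=1..k-1} phi_{k-1,j} rho(k-j)]
            / [1 - sum_{j=1..k-1} phi_{k-1,j} rho(j)],
  phi_{k,j} = phi_{k-1,j} - phi_{kk} phi_{k-1,k-j},  j = 1..k-1.
Step k = 1:
  phi_11 = rho(1) = -0.1518.
Step k = 2:
  phi_22 = [rho(2) - phi_11 rho(1)] / [1 - phi_11 rho(1)] = [0.5301 - (-0.1518)(-0.1518)] / [1 - (-0.1518)(-0.1518)]
         = 0.50705676 / 0.97695676 = 0.519.
Therefore phi_{22} = 0.5190.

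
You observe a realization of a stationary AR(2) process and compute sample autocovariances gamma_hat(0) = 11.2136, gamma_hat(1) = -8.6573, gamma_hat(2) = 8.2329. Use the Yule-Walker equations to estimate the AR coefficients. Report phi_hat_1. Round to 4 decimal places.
\hat\phi_{1} = -0.5080

The Yule-Walker equations for an AR(p) process read, in matrix form,
  Gamma_p phi = r_p,   with   (Gamma_p)_{ij} = gamma(|i - j|),
                       (r_p)_i = gamma(i),   i,j = 1..p.
Substitute the sample gammas (Toeplitz matrix and right-hand side of size 2):
  Gamma_p = [[11.2136, -8.6573], [-8.6573, 11.2136]]
  r_p     = [-8.6573, 8.2329]
Written out:
  11.2136 phi_1 - 8.6573 phi_2 = -8.6573
  -8.6573 phi_1 + 11.2136 phi_2 = 8.2329
Solve by Cramer's rule:
  det = gamma(0)^2 - gamma(1)^2 = (11.2136)^2 - (-8.6573)^2 = 125.74482496 - 74.94884329 = 50.79598167
  phi_hat_1 = [gamma(1) gamma(0) - gamma(1) gamma(2)] / det = [(-8.6573)(11.2136) - (-8.6573)(8.2329)] / 50.79598167 = -25.80481411 / 50.79598167 = -0.508
  phi_hat_2 = [gamma(0) gamma(2) - gamma(1)^2] / det = [(11.2136)(8.2329) - (-8.6573)^2] / 50.79598167 = 17.37160415 / 50.79598167 = 0.342
So phi_hat = [-0.5080, 0.3420].
Therefore phi_hat_1 = -0.5080.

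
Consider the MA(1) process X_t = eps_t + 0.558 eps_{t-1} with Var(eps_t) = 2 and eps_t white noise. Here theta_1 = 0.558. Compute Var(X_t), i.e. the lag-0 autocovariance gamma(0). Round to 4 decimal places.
\gamma(0) = 2.6227

For an MA(q) process X_t = eps_t + sum_i theta_i eps_{t-i} with
Var(eps_t) = sigma^2, the variance is
  gamma(0) = sigma^2 * (1 + sum_i theta_i^2).
  sum_i theta_i^2 = (0.558)^2 = 0.311364.
  gamma(0) = 2 * (1 + 0.311364) = 2 * 1.311364 = 2.622728, which rounds to 2.6227.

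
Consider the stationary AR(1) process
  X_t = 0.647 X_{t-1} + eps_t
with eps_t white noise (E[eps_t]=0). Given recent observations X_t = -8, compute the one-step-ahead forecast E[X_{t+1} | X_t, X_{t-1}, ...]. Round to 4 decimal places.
E[X_{t+1} \mid \mathcal F_t] = -5.1760

For an AR(p) model X_t = c + sum_i phi_i X_{t-i} + eps_t, the
one-step-ahead conditional mean is
  E[X_{t+1} | X_t, ...] = c + sum_i phi_i X_{t+1-i}.
Substitute known values:
  E[X_{t+1} | ...] = (0.647) * (-8)
                   = -5.1760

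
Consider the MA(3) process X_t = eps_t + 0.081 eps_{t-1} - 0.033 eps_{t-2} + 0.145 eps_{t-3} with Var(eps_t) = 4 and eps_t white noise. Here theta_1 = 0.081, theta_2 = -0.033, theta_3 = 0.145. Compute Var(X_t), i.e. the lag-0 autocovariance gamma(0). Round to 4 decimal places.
\gamma(0) = 4.1147

For an MA(q) process X_t = eps_t + sum_i theta_i eps_{t-i} with
Var(eps_t) = sigma^2, the variance is
  gamma(0) = sigma^2 * (1 + sum_i theta_i^2).
  sum_i theta_i^2 = (0.081)^2 + (-0.033)^2 + (0.145)^2 = 0.006561 + 0.001089 + 0.021025 = 0.028675.
  gamma(0) = 4 * (1 + 0.028675) = 4 * 1.028675 = 4.1147.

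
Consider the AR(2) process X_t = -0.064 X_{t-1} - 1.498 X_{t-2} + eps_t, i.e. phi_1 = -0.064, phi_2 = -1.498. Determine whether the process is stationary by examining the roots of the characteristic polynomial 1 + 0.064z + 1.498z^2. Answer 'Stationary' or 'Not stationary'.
\text{Not stationary}

The AR(p) characteristic polynomial is P(z) = 1 + 0.064z + 1.498z^2.
Stationarity requires all roots to lie outside the unit circle, i.e. |z| > 1 for every root.
Set 1 + (0.064) z + (1.498) z^2 = 0, i.e. a z^2 + b z + c = 0 with a = 1.498, b = 0.064, c = 1.
Discriminant D = b^2 - 4ac = (0.064)^2 - 4*(1.498)*1 = 0.004096 - (5.992) = -5.987904.
D < 0, so the roots are the complex-conjugate pair z = (-b +/- i sqrt(-D)) / (2a) = -0.0214 +/- 0.8168i.
For a conjugate pair |z|^2 = z * conj(z) = (product of roots) = c/a = 1/(1.498) = 0.667557, so |z| = sqrt(0.667557) = 0.817 for both roots.
Moduli of all roots: 0.8170, 0.8170.
All moduli strictly greater than 1? No.
Verdict: Not stationary.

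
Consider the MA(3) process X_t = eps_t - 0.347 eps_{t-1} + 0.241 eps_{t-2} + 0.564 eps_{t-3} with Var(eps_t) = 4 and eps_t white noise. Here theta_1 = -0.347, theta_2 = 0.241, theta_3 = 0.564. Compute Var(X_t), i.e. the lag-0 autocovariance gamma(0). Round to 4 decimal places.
\gamma(0) = 5.9863

For an MA(q) process X_t = eps_t + sum_i theta_i eps_{t-i} with
Var(eps_t) = sigma^2, the variance is
  gamma(0) = sigma^2 * (1 + sum_i theta_i^2).
  sum_i theta_i^2 = (-0.347)^2 + (0.241)^2 + (0.564)^2 = 0.120409 + 0.058081 + 0.318096 = 0.496586.
  gamma(0) = 4 * (1 + 0.496586) = 4 * 1.496586 = 5.986344, which rounds to 5.9863.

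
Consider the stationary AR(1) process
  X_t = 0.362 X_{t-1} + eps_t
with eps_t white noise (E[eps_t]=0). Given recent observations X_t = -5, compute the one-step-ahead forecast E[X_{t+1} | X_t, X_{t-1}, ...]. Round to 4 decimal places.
E[X_{t+1} \mid \mathcal F_t] = -1.8100

For an AR(p) model X_t = c + sum_i phi_i X_{t-i} + eps_t, the
one-step-ahead conditional mean is
  E[X_{t+1} | X_t, ...] = c + sum_i phi_i X_{t+1-i}.
Substitute known values:
  E[X_{t+1} | ...] = (0.362) * (-5)
                   = -1.8100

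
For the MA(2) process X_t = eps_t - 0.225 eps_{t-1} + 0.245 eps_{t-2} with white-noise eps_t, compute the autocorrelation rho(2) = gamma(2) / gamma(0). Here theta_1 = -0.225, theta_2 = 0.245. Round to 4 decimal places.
\rho(2) = 0.2206

For an MA(q) process with theta_0 = 1, the autocovariance is
  gamma(k) = sigma^2 * sum_{i=0..q-k} theta_i * theta_{i+k},
and rho(k) = gamma(k) / gamma(0). Sigma^2 cancels.
  numerator   = (1)*(0.245) = 0.245.
  denominator = (1)^2 + (-0.225)^2 + (0.245)^2 = 1.11065.
  rho(2) = 0.245 / 1.11065 = 0.2206.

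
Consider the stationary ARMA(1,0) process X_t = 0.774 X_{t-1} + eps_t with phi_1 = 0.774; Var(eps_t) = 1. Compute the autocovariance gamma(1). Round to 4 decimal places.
\gamma(1) = 1.9305

Multiply the model equation by X_{t-k} and take expectations. With theta_0 = psi_0 = 1 and psi_j the MA(infinity) weights, this gives
  gamma(k) - sum_i phi_i gamma(k-i) = c_k,
  c_k = sigma^2 * sum_{j=k..q} theta_j psi_{j-k}   (c_k = 0 for k > q),
using gamma(-m) = gamma(m).
Pure AR (q = 0): c_0 = sigma^2 = 1, c_k = 0 for k >= 1.
Equations for k = 0 and k = 1 (AR order 1):
  gamma(0) = phi_1 gamma(1) + c_0
  gamma(1) = phi_1 gamma(0) + c_1
Substituting the second into the first: gamma(0) (1 - phi_1^2) = c_0 + phi_1 c_1, so
  gamma(0) = c_0 / (1 - phi_1^2) = 1 / (1 - (0.774)^2) = 1 / 0.400924 = 2.494238.
  gamma(1) = phi_1 gamma(0) = (0.774)(2.494238) = 1.93054.
Therefore gamma(1) = 1.9305 (to 4 decimal places).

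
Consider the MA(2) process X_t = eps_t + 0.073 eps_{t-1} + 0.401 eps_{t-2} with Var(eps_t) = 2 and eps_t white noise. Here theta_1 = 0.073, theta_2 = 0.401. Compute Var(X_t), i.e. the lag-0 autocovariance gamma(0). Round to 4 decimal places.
\gamma(0) = 2.3323

For an MA(q) process X_t = eps_t + sum_i theta_i eps_{t-i} with
Var(eps_t) = sigma^2, the variance is
  gamma(0) = sigma^2 * (1 + sum_i theta_i^2).
  sum_i theta_i^2 = (0.073)^2 + (0.401)^2 = 0.005329 + 0.160801 = 0.16613.
  gamma(0) = 2 * (1 + 0.16613) = 2 * 1.16613 = 2.33226, which rounds to 2.3323.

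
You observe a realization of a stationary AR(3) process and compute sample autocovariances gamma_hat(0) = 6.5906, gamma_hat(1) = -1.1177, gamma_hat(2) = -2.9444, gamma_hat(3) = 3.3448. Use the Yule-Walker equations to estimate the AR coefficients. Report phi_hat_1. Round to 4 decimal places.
\hat\phi_{1} = -0.0460

The Yule-Walker equations for an AR(p) process read, in matrix form,
  Gamma_p phi = r_p,   with   (Gamma_p)_{ij} = gamma(|i - j|),
                       (r_p)_i = gamma(i),   i,j = 1..p.
Substitute the sample gammas (Toeplitz matrix and right-hand side of size 3):
  Gamma_p = [[6.5906, -1.1177, -2.9444], [-1.1177, 6.5906, -1.1177], [-2.9444, -1.1177, 6.5906]]
  r_p     = [-1.1177, -2.9444, 3.3448]
Written out (R1..R3):
  (R1) 6.5906 phi_1 - 1.1177 phi_2 - 2.9444 phi_3 = -1.1177
  (R2) -1.1177 phi_1 + 6.5906 phi_2 - 1.1177 phi_3 = -2.9444
  (R3) -2.9444 phi_1 - 1.1177 phi_2 + 6.5906 phi_3 = 3.3448
Gaussian elimination:
  R2 <- R2 - (-1.1177/6.5906) R1 = R2 - (-0.16959) R1:  6.401049 phi_2 - 1.617041 phi_3 = -3.133951
  R3 <- R3 - (-2.9444/6.5906) R1 = R3 - (-0.446758) R1:  -1.617041 phi_2 + 5.275167 phi_3 = 2.845459
  R3 <- R3 - (-1.617041/6.401049) R2 = R3 - (-0.252621) R2:  4.866668 phi_3 = 2.053757
Back-substitution:
  phi_hat_3 = 2.053757 / 4.866668 = 0.422005
  phi_hat_2 = (-3.133951 - (-1.617041)(0.422005)) / 6.401049 = -0.382992
  phi_hat_1 = (-1.1177 - (-1.1177)(-0.382992) - (-2.9444)(0.422005)) / 6.5906 = -0.046008
So phi_hat = [-0.0460, -0.3830, 0.4220].
Therefore phi_hat_1 = -0.0460.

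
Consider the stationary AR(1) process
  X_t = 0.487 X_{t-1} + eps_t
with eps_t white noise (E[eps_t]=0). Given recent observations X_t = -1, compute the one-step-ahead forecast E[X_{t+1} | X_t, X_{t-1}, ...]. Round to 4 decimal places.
E[X_{t+1} \mid \mathcal F_t] = -0.4870

For an AR(p) model X_t = c + sum_i phi_i X_{t-i} + eps_t, the
one-step-ahead conditional mean is
  E[X_{t+1} | X_t, ...] = c + sum_i phi_i X_{t+1-i}.
Substitute known values:
  E[X_{t+1} | ...] = (0.487) * (-1)
                   = -0.4870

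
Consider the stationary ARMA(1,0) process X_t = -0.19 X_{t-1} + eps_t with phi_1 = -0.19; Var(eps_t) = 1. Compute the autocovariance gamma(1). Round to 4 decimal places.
\gamma(1) = -0.1971

Multiply the model equation by X_{t-k} and take expectations. With theta_0 = psi_0 = 1 and psi_j the MA(infinity) weights, this gives
  gamma(k) - sum_i phi_i gamma(k-i) = c_k,
  c_k = sigma^2 * sum_{j=k..q} theta_j psi_{j-k}   (c_k = 0 for k > q),
using gamma(-m) = gamma(m).
Pure AR (q = 0): c_0 = sigma^2 = 1, c_k = 0 for k >= 1.
Equations for k = 0 and k = 1 (AR order 1):
  gamma(0) = phi_1 gamma(1) + c_0
  gamma(1) = phi_1 gamma(0) + c_1
Substituting the second into the first: gamma(0) (1 - phi_1^2) = c_0 + phi_1 c_1, so
  gamma(0) = c_0 / (1 - phi_1^2) = 1 / (1 - (-0.19)^2) = 1 / 0.9639 = 1.037452.
  gamma(1) = phi_1 gamma(0) = (-0.19)(1.037452) = -0.197116.
Therefore gamma(1) = -0.1971 (to 4 decimal places).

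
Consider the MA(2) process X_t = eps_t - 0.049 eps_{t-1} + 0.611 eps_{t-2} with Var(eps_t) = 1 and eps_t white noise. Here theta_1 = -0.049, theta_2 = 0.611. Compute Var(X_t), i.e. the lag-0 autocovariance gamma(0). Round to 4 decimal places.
\gamma(0) = 1.3757

For an MA(q) process X_t = eps_t + sum_i theta_i eps_{t-i} with
Var(eps_t) = sigma^2, the variance is
  gamma(0) = sigma^2 * (1 + sum_i theta_i^2).
  sum_i theta_i^2 = (-0.049)^2 + (0.611)^2 = 0.002401 + 0.373321 = 0.375722.
  gamma(0) = 1 * (1 + 0.375722) = 1 * 1.375722 = 1.375722, which rounds to 1.3757.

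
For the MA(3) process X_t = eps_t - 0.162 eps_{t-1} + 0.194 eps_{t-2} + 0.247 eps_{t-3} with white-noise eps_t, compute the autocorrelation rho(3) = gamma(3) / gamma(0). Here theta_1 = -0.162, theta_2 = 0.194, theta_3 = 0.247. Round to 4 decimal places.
\rho(3) = 0.2196

For an MA(q) process with theta_0 = 1, the autocovariance is
  gamma(k) = sigma^2 * sum_{i=0..q-k} theta_i * theta_{i+k},
and rho(k) = gamma(k) / gamma(0). Sigma^2 cancels.
  numerator   = (1)*(0.247) = 0.247.
  denominator = (1)^2 + (-0.162)^2 + (0.194)^2 + (0.247)^2 = 1.124889.
  rho(3) = 0.247 / 1.124889 = 0.2196.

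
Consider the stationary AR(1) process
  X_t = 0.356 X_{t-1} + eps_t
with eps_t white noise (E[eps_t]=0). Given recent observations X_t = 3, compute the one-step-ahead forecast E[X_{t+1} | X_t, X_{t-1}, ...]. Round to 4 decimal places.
E[X_{t+1} \mid \mathcal F_t] = 1.0680

For an AR(p) model X_t = c + sum_i phi_i X_{t-i} + eps_t, the
one-step-ahead conditional mean is
  E[X_{t+1} | X_t, ...] = c + sum_i phi_i X_{t+1-i}.
Substitute known values:
  E[X_{t+1} | ...] = (0.356) * (3)
                   = 1.0680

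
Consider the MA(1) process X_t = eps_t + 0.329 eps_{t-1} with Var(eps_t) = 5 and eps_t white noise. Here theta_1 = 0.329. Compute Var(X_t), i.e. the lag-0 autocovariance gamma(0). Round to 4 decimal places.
\gamma(0) = 5.5412

For an MA(q) process X_t = eps_t + sum_i theta_i eps_{t-i} with
Var(eps_t) = sigma^2, the variance is
  gamma(0) = sigma^2 * (1 + sum_i theta_i^2).
  sum_i theta_i^2 = (0.329)^2 = 0.108241.
  gamma(0) = 5 * (1 + 0.108241) = 5 * 1.108241 = 5.541205, which rounds to 5.5412.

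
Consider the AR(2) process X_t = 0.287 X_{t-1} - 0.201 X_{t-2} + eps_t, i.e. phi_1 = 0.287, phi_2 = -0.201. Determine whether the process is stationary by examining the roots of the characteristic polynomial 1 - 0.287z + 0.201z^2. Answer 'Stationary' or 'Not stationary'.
\text{Stationary}

The AR(p) characteristic polynomial is P(z) = 1 - 0.287z + 0.201z^2.
Stationarity requires all roots to lie outside the unit circle, i.e. |z| > 1 for every root.
Set 1 + (-0.287) z + (0.201) z^2 = 0, i.e. a z^2 + b z + c = 0 with a = 0.201, b = -0.287, c = 1.
Discriminant D = b^2 - 4ac = (-0.287)^2 - 4*(0.201)*1 = 0.082369 - (0.804) = -0.721631.
D < 0, so the roots are the complex-conjugate pair z = (-b +/- i sqrt(-D)) / (2a) = 0.7139 +/- 2.1132i.
For a conjugate pair |z|^2 = z * conj(z) = (product of roots) = c/a = 1/(0.201) = 4.975124, so |z| = sqrt(4.975124) = 2.2305 for both roots.
Moduli of all roots: 2.2305, 2.2305.
All moduli strictly greater than 1? Yes.
Verdict: Stationary.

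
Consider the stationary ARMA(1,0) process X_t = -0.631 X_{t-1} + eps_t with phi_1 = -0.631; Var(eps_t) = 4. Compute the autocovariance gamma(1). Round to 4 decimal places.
\gamma(1) = -4.1938

Multiply the model equation by X_{t-k} and take expectations. With theta_0 = psi_0 = 1 and psi_j the MA(infinity) weights, this gives
  gamma(k) - sum_i phi_i gamma(k-i) = c_k,
  c_k = sigma^2 * sum_{j=k..q} theta_j psi_{j-k}   (c_k = 0 for k > q),
using gamma(-m) = gamma(m).
Pure AR (q = 0): c_0 = sigma^2 = 4, c_k = 0 for k >= 1.
Equations for k = 0 and k = 1 (AR order 1):
  gamma(0) = phi_1 gamma(1) + c_0
  gamma(1) = phi_1 gamma(0) + c_1
Substituting the second into the first: gamma(0) (1 - phi_1^2) = c_0 + phi_1 c_1, so
  gamma(0) = c_0 / (1 - phi_1^2) = 4 / (1 - (-0.631)^2) = 4 / 0.601839 = 6.646296.
  gamma(1) = phi_1 gamma(0) = (-0.631)(6.646296) = -4.193813.
Therefore gamma(1) = -4.1938 (to 4 decimal places).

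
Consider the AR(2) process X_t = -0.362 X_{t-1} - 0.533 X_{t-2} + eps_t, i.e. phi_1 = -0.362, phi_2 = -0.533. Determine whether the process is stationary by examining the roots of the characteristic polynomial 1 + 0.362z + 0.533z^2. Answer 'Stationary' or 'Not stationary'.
\text{Stationary}

The AR(p) characteristic polynomial is P(z) = 1 + 0.362z + 0.533z^2.
Stationarity requires all roots to lie outside the unit circle, i.e. |z| > 1 for every root.
Set 1 + (0.362) z + (0.533) z^2 = 0, i.e. a z^2 + b z + c = 0 with a = 0.533, b = 0.362, c = 1.
Discriminant D = b^2 - 4ac = (0.362)^2 - 4*(0.533)*1 = 0.131044 - (2.132) = -2.000956.
D < 0, so the roots are the complex-conjugate pair z = (-b +/- i sqrt(-D)) / (2a) = -0.3396 +/- 1.327i.
For a conjugate pair |z|^2 = z * conj(z) = (product of roots) = c/a = 1/(0.533) = 1.876173, so |z| = sqrt(1.876173) = 1.3697 for both roots.
Moduli of all roots: 1.3697, 1.3697.
All moduli strictly greater than 1? Yes.
Verdict: Stationary.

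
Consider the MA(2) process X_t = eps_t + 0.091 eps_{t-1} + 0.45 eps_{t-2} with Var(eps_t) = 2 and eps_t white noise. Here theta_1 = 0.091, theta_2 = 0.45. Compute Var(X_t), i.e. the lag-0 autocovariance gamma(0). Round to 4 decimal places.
\gamma(0) = 2.4216

For an MA(q) process X_t = eps_t + sum_i theta_i eps_{t-i} with
Var(eps_t) = sigma^2, the variance is
  gamma(0) = sigma^2 * (1 + sum_i theta_i^2).
  sum_i theta_i^2 = (0.091)^2 + (0.45)^2 = 0.008281 + 0.2025 = 0.210781.
  gamma(0) = 2 * (1 + 0.210781) = 2 * 1.210781 = 2.421562, which rounds to 2.4216.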